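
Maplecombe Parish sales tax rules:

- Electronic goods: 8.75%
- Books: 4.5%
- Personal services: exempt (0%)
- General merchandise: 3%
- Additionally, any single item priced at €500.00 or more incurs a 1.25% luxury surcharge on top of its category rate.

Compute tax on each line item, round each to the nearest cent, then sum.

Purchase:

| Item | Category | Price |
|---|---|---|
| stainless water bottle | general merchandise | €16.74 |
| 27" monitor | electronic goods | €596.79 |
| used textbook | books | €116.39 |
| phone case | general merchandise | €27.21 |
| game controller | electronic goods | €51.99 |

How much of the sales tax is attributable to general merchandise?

€1.32

Stainless water bottle €16.74: general merchandise → 3% → €0.50
Phone case €27.21: general merchandise → 3% → €0.82
Tax on general merchandise = €0.50 + €0.82 = €1.32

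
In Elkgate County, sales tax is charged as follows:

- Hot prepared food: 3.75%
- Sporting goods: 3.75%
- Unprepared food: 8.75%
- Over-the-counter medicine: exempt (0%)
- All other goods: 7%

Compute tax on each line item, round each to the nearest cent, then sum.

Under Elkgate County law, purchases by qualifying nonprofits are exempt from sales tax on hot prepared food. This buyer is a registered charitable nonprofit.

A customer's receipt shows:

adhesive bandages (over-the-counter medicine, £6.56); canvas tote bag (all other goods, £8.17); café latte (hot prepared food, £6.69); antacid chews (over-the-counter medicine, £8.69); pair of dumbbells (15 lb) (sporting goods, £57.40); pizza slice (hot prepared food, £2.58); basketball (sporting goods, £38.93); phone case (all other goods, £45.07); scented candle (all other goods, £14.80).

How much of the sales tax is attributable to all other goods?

£4.76

Canvas tote bag £8.17: all other goods → 7% → £0.57
Phone case £45.07: all other goods → 7% → £3.15
Scented candle £14.80: all other goods → 7% → £1.04
Tax on all other goods = £0.57 + £3.15 + £1.04 = £4.76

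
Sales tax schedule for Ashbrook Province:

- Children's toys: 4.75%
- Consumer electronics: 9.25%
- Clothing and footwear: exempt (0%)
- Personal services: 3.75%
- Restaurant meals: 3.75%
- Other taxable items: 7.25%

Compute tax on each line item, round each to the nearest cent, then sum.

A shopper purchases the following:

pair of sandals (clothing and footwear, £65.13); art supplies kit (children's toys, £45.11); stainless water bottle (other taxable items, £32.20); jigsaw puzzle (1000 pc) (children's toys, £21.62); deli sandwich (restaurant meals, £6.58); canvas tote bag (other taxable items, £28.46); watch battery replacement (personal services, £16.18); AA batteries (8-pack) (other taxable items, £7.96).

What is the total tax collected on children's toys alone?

£3.17

Art supplies kit £45.11: children's toys → 4.75% → £2.14
Jigsaw puzzle (1000 pc) £21.62: children's toys → 4.75% → £1.03
Tax on children's toys = £2.14 + £1.03 = £3.17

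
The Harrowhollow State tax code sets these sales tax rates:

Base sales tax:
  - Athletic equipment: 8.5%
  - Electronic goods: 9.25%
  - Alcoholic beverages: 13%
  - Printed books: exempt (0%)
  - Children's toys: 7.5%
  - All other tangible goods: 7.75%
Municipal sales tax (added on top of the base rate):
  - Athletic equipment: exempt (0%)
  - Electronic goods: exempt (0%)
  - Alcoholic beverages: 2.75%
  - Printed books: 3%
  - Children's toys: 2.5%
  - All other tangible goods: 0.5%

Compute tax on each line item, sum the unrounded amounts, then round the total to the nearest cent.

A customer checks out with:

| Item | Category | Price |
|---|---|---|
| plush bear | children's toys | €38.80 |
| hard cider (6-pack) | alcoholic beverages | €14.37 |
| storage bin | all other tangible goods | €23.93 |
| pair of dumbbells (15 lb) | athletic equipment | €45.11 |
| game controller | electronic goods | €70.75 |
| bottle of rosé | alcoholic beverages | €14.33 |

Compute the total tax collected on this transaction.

€20.75

Plush bear €38.80: children's toys → 7.5% + 2.5% municipal = 10% → €3.88
Hard cider (6-pack) €14.37: alcoholic beverages → 13% + 2.75% municipal = 15.75% → €2.263275
Storage bin €23.93: all other tangible goods → 7.75% + 0.5% municipal = 8.25% → €1.974225
Pair of dumbbells (15 lb) €45.11: athletic equipment → 8.5% + 0% municipal = 8.5% → €3.83435
Game controller €70.75: electronic goods → 9.25% + 0% municipal = 9.25% → €6.544375
Bottle of rosé €14.33: alcoholic beverages → 13% + 2.75% municipal = 15.75% → €2.256975
Unrounded tax sum = €20.7532 → €20.75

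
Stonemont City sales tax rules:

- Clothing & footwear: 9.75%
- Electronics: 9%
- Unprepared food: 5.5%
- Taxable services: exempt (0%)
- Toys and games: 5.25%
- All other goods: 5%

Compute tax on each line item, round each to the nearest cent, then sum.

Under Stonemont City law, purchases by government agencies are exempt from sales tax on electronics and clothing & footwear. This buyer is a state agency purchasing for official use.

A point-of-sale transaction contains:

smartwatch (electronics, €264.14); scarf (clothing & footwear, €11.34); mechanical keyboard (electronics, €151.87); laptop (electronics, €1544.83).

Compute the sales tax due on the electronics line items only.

Smartwatch €264.14: electronics, buyer-exempt → 0% → €0.00
Mechanical keyboard €151.87: electronics, buyer-exempt → 0% → €0.00
Laptop €1544.83: electronics, buyer-exempt → 0% → €0.00
Tax on electronics = €0.00 + €0.00 + €0.00 = €0.00

€0.00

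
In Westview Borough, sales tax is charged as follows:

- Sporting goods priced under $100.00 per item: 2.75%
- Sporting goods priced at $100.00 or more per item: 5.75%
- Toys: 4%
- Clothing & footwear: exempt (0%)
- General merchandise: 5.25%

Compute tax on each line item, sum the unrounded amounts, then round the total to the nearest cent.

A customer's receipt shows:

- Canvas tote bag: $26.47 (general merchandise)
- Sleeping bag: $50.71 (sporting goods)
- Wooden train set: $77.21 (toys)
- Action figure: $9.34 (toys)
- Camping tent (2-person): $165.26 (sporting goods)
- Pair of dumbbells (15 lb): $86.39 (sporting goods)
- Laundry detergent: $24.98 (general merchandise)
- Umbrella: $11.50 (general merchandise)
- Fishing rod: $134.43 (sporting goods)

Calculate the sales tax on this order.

Canvas tote bag $26.47: general merchandise → 5.25% → $1.389675
Sleeping bag $50.71: sporting goods, under $100.00 → 2.75% → $1.394525
Wooden train set $77.21: toys → 4% → $3.0884
Action figure $9.34: toys → 4% → $0.3736
Camping tent (2-person) $165.26: sporting goods, $100.00 or more → 5.75% → $9.50245
Pair of dumbbells (15 lb) $86.39: sporting goods, under $100.00 → 2.75% → $2.375725
Laundry detergent $24.98: general merchandise → 5.25% → $1.31145
Umbrella $11.50: general merchandise → 5.25% → $0.60375
Fishing rod $134.43: sporting goods, $100.00 or more → 5.75% → $7.729725
Unrounded tax sum = $27.7693 → $27.77

$27.77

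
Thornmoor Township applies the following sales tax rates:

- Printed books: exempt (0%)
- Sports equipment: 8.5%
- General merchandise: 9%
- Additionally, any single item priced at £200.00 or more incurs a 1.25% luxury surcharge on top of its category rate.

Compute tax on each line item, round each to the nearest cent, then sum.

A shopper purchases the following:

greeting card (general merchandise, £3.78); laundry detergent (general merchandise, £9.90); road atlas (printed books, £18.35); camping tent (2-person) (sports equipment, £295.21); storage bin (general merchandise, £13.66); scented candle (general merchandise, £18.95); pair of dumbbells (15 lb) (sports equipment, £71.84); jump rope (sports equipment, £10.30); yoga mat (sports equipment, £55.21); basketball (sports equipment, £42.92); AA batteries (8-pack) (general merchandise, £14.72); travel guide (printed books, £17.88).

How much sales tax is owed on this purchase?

£49.60

Greeting card £3.78: general merchandise → 9% → £0.34
Laundry detergent £9.90: general merchandise → 9% → £0.89
Road atlas £18.35: printed books → 0% → £0.00
Camping tent (2-person) £295.21: sports equipment → 8.5% + 1.25% surcharge = 9.75% → £28.78
Storage bin £13.66: general merchandise → 9% → £1.23
Scented candle £18.95: general merchandise → 9% → £1.71
Pair of dumbbells (15 lb) £71.84: sports equipment → 8.5% → £6.11
Jump rope £10.30: sports equipment → 8.5% → £0.88
Yoga mat £55.21: sports equipment → 8.5% → £4.69
Basketball £42.92: sports equipment → 8.5% → £3.65
AA batteries (8-pack) £14.72: general merchandise → 9% → £1.32
Travel guide £17.88: printed books → 0% → £0.00
Total tax = £0.34 + £0.89 + £28.78 + £1.23 + £1.71 + £6.11 + £0.88 + £4.69 + £3.65 + £1.32 = £49.60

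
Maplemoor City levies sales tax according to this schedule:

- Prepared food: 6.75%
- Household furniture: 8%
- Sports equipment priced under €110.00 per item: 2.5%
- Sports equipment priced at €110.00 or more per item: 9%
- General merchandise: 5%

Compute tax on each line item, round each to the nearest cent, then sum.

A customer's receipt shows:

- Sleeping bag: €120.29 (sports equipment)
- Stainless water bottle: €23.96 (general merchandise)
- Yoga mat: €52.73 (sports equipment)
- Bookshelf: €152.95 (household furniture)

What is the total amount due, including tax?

Sleeping bag €120.29: sports equipment, €110.00 or more → 9% → €10.83
Stainless water bottle €23.96: general merchandise → 5% → €1.20
Yoga mat €52.73: sports equipment, under €110.00 → 2.5% → €1.32
Bookshelf €152.95: household furniture → 8% → €12.24
Subtotal = €349.93; tax = €25.59; total due = €375.52

€375.52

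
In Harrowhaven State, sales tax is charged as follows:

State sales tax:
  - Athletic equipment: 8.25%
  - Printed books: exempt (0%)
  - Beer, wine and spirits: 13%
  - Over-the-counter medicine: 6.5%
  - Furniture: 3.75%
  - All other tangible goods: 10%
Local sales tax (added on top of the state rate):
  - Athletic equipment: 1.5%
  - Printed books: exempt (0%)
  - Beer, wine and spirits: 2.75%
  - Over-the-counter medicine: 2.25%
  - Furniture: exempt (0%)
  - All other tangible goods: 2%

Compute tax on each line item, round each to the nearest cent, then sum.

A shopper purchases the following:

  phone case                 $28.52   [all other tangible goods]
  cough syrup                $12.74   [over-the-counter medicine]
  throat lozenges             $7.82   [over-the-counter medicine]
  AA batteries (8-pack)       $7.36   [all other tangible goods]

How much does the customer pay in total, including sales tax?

Phone case $28.52: all other tangible goods → 10% + 2% local = 12% → $3.42
Cough syrup $12.74: over-the-counter medicine → 6.5% + 2.25% local = 8.75% → $1.11
Throat lozenges $7.82: over-the-counter medicine → 6.5% + 2.25% local = 8.75% → $0.68
AA batteries (8-pack) $7.36: all other tangible goods → 10% + 2% local = 12% → $0.88
Subtotal = $56.44; tax = $6.09; total due = $62.53

$62.53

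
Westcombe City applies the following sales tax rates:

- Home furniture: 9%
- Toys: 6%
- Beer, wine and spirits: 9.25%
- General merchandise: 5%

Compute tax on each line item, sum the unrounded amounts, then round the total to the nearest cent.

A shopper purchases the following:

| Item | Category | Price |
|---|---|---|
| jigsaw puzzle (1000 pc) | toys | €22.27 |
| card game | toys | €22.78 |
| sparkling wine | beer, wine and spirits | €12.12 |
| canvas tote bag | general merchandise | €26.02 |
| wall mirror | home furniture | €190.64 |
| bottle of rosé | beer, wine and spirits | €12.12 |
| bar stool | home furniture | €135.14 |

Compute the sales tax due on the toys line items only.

€2.70

Jigsaw puzzle (1000 pc) €22.27: toys → 6% → €1.3362
Card game €22.78: toys → 6% → €1.3668
Tax on toys: unrounded sum = €2.703 → €2.70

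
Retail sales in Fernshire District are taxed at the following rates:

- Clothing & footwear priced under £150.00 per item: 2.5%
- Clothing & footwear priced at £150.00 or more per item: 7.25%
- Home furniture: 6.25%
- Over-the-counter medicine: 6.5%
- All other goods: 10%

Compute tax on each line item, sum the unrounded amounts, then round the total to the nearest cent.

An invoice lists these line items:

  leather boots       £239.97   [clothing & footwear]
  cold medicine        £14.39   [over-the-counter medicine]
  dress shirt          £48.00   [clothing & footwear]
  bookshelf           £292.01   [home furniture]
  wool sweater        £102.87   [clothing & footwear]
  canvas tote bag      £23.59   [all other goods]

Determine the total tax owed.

Leather boots £239.97: clothing & footwear, £150.00 or more → 7.25% → £17.397825
Cold medicine £14.39: over-the-counter medicine → 6.5% → £0.93535
Dress shirt £48.00: clothing & footwear, under £150.00 → 2.5% → £1.20
Bookshelf £292.01: home furniture → 6.25% → £18.250625
Wool sweater £102.87: clothing & footwear, under £150.00 → 2.5% → £2.57175
Canvas tote bag £23.59: all other goods → 10% → £2.359
Unrounded tax sum = £42.71455 → £42.71

£42.71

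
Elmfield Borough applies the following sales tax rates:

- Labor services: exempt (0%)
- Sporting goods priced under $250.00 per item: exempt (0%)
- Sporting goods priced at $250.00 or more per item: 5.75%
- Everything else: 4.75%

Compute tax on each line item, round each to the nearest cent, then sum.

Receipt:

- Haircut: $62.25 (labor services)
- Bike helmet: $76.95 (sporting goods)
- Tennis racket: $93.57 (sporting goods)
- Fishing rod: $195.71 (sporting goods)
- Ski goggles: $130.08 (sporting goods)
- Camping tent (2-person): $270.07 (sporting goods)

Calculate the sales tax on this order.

Haircut $62.25: labor services → 0% → $0.00
Bike helmet $76.95: sporting goods, under $250.00 → 0% → $0.00
Tennis racket $93.57: sporting goods, under $250.00 → 0% → $0.00
Fishing rod $195.71: sporting goods, under $250.00 → 0% → $0.00
Ski goggles $130.08: sporting goods, under $250.00 → 0% → $0.00
Camping tent (2-person) $270.07: sporting goods, $250.00 or more → 5.75% → $15.53
Total tax = $15.53

$15.53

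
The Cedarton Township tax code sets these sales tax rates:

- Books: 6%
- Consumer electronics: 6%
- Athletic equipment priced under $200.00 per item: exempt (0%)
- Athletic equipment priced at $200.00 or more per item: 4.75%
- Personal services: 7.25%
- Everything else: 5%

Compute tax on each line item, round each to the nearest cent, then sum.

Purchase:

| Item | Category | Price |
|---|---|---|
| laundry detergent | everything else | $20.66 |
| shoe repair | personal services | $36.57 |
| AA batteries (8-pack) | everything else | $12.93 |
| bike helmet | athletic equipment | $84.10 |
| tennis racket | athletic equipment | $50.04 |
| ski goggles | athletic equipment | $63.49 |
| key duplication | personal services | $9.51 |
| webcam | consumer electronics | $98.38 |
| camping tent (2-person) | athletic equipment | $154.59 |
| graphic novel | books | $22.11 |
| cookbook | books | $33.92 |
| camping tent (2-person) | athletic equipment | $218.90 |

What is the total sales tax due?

Laundry detergent $20.66: everything else → 5% → $1.03
Shoe repair $36.57: personal services → 7.25% → $2.65
AA batteries (8-pack) $12.93: everything else → 5% → $0.65
Bike helmet $84.10: athletic equipment, under $200.00 → 0% → $0.00
Tennis racket $50.04: athletic equipment, under $200.00 → 0% → $0.00
Ski goggles $63.49: athletic equipment, under $200.00 → 0% → $0.00
Key duplication $9.51: personal services → 7.25% → $0.69
Webcam $98.38: consumer electronics → 6% → $5.90
Camping tent (2-person) $154.59: athletic equipment, under $200.00 → 0% → $0.00
Graphic novel $22.11: books → 6% → $1.33
Cookbook $33.92: books → 6% → $2.04
Camping tent (2-person) $218.90: athletic equipment, $200.00 or more → 4.75% → $10.40
Total tax = $1.03 + $2.65 + $0.65 + $0.69 + $5.90 + $1.33 + $2.04 + $10.40 = $24.69

$24.69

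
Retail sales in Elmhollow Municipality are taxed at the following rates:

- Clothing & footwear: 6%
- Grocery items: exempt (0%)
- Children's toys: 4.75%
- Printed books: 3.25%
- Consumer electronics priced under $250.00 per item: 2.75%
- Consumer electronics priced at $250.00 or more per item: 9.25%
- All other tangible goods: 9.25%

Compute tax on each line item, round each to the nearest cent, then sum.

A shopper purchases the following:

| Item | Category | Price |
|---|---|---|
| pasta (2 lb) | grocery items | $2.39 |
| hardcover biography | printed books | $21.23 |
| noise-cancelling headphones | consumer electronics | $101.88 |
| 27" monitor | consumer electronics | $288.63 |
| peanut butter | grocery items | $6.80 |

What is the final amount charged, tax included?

Pasta (2 lb) $2.39: grocery items → 0% → $0.00
Hardcover biography $21.23: printed books → 3.25% → $0.69
Noise-cancelling headphones $101.88: consumer electronics, under $250.00 → 2.75% → $2.80
27" monitor $288.63: consumer electronics, $250.00 or more → 9.25% → $26.70
Peanut butter $6.80: grocery items → 0% → $0.00
Subtotal = $420.93; tax = $30.19; total due = $451.12

$451.12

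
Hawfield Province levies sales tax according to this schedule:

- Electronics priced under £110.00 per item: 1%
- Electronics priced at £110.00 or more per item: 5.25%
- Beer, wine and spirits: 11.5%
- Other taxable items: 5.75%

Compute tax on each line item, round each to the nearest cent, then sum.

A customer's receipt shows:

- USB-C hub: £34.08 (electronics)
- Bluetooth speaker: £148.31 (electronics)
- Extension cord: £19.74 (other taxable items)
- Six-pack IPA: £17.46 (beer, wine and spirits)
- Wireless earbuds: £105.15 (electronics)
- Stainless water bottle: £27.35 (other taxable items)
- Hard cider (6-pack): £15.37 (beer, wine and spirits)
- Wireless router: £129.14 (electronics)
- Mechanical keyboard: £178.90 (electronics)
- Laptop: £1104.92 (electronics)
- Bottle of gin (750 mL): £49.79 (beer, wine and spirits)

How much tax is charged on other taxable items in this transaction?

£2.71

Extension cord £19.74: other taxable items → 5.75% → £1.14
Stainless water bottle £27.35: other taxable items → 5.75% → £1.57
Tax on other taxable items = £1.14 + £1.57 = £2.71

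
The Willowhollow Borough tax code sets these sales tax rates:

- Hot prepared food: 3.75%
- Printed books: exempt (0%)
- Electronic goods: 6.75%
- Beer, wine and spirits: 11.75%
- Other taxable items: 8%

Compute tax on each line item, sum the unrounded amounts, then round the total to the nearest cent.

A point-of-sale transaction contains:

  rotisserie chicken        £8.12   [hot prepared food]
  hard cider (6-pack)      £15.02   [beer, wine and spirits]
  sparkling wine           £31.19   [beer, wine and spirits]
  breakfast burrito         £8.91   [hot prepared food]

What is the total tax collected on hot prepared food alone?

Rotisserie chicken £8.12: hot prepared food → 3.75% → £0.3045
Breakfast burrito £8.91: hot prepared food → 3.75% → £0.334125
Tax on hot prepared food: unrounded sum = £0.638625 → £0.64

£0.64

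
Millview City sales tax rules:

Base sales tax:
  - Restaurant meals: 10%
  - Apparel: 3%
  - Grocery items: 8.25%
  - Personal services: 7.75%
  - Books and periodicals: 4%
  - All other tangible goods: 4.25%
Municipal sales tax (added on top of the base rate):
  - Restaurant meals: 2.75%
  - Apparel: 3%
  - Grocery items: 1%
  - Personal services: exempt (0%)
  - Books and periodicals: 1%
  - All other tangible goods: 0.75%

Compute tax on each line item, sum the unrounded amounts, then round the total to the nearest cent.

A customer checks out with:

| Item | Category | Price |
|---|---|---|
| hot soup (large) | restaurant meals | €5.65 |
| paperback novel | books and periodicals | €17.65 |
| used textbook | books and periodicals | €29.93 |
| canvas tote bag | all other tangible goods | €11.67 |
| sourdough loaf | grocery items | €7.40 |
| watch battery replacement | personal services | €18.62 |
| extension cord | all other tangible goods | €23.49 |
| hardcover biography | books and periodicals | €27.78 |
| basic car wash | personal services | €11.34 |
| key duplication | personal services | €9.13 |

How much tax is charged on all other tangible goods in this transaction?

€1.76

Canvas tote bag €11.67: all other tangible goods → 4.25% + 0.75% municipal = 5% → €0.5835
Extension cord €23.49: all other tangible goods → 4.25% + 0.75% municipal = 5% → €1.1745
Tax on all other tangible goods: unrounded sum = €1.758 → €1.76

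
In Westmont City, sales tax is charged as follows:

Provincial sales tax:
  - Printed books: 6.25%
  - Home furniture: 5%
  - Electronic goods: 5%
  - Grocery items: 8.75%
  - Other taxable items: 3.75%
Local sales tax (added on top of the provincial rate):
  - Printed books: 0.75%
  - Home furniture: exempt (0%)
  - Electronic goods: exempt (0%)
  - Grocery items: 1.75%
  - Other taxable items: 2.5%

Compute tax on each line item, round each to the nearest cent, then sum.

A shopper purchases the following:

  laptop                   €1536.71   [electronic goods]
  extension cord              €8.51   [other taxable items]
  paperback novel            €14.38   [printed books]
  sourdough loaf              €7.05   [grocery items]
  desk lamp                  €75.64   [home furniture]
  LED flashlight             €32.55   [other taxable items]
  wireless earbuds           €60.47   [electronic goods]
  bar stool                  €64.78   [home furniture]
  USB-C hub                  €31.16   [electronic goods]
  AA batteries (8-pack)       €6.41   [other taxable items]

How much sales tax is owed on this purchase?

Laptop €1536.71: electronic goods → 5% + 0% local = 5% → €76.84
Extension cord €8.51: other taxable items → 3.75% + 2.5% local = 6.25% → €0.53
Paperback novel €14.38: printed books → 6.25% + 0.75% local = 7% → €1.01
Sourdough loaf €7.05: grocery items → 8.75% + 1.75% local = 10.5% → €0.74
Desk lamp €75.64: home furniture → 5% + 0% local = 5% → €3.78
LED flashlight €32.55: other taxable items → 3.75% + 2.5% local = 6.25% → €2.03
Wireless earbuds €60.47: electronic goods → 5% + 0% local = 5% → €3.02
Bar stool €64.78: home furniture → 5% + 0% local = 5% → €3.24
USB-C hub €31.16: electronic goods → 5% + 0% local = 5% → €1.56
AA batteries (8-pack) €6.41: other taxable items → 3.75% + 2.5% local = 6.25% → €0.40
Total tax = €76.84 + €0.53 + €1.01 + €0.74 + €3.78 + €2.03 + €3.02 + €3.24 + €1.56 + €0.40 = €93.15

€93.15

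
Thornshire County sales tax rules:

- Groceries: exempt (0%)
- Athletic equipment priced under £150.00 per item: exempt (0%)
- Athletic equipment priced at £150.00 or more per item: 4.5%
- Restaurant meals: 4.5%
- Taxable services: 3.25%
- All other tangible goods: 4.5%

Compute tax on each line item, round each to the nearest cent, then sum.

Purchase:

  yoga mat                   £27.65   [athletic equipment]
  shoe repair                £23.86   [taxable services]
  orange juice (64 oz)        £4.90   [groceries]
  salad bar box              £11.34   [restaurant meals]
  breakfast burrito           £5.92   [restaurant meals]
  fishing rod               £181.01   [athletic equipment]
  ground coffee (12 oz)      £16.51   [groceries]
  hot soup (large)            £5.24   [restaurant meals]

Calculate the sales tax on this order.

£9.95

Yoga mat £27.65: athletic equipment, under £150.00 → 0% → £0.00
Shoe repair £23.86: taxable services → 3.25% → £0.78
Orange juice (64 oz) £4.90: groceries → 0% → £0.00
Salad bar box £11.34: restaurant meals → 4.5% → £0.51
Breakfast burrito £5.92: restaurant meals → 4.5% → £0.27
Fishing rod £181.01: athletic equipment, £150.00 or more → 4.5% → £8.15
Ground coffee (12 oz) £16.51: groceries → 0% → £0.00
Hot soup (large) £5.24: restaurant meals → 4.5% → £0.24
Total tax = £0.78 + £0.51 + £0.27 + £8.15 + £0.24 = £9.95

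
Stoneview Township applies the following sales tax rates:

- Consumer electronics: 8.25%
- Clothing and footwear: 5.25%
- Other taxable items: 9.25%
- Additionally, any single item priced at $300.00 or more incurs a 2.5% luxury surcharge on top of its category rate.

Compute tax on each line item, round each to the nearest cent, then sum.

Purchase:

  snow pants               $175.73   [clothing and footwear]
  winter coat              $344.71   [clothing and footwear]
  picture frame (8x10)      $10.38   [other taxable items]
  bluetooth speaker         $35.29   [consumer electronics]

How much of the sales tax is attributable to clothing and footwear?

Snow pants $175.73: clothing and footwear → 5.25% → $9.23
Winter coat $344.71: clothing and footwear → 5.25% + 2.5% surcharge = 7.75% → $26.72
Tax on clothing and footwear = $9.23 + $26.72 = $35.95

$35.95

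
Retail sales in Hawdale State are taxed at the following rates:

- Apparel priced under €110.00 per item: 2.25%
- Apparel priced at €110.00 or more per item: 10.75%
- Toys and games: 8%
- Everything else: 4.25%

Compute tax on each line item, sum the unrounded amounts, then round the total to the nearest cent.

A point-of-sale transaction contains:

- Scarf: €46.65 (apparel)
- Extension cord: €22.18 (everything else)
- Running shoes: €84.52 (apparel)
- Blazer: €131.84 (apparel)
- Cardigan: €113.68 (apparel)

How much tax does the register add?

€30.29

Scarf €46.65: apparel, under €110.00 → 2.25% → €1.049625
Extension cord €22.18: everything else → 4.25% → €0.94265
Running shoes €84.52: apparel, under €110.00 → 2.25% → €1.9017
Blazer €131.84: apparel, €110.00 or more → 10.75% → €14.1728
Cardigan €113.68: apparel, €110.00 or more → 10.75% → €12.2206
Unrounded tax sum = €30.287375 → €30.29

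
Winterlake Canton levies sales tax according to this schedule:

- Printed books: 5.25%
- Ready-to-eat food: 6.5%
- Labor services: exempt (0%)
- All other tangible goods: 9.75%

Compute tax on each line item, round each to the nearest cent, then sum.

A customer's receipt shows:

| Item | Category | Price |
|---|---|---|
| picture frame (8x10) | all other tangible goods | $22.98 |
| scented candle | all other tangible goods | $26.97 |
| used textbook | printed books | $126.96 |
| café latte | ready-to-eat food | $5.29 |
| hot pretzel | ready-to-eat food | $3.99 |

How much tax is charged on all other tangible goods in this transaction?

$4.87

Picture frame (8x10) $22.98: all other tangible goods → 9.75% → $2.24
Scented candle $26.97: all other tangible goods → 9.75% → $2.63
Tax on all other tangible goods = $2.24 + $2.63 = $4.87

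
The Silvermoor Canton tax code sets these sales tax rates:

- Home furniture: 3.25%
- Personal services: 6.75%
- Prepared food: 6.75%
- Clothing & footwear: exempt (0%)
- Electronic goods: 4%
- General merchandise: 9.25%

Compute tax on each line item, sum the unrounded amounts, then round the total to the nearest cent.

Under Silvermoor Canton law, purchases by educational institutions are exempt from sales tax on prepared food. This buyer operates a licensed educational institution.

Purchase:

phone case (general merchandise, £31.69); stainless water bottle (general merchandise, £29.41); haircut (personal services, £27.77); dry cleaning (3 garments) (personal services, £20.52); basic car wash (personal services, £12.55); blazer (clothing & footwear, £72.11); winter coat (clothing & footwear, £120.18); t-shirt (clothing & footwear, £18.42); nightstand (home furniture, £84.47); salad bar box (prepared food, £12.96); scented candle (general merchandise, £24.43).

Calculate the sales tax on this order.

£14.76

Phone case £31.69: general merchandise → 9.25% → £2.931325
Stainless water bottle £29.41: general merchandise → 9.25% → £2.720425
Haircut £27.77: personal services → 6.75% → £1.874475
Dry cleaning (3 garments) £20.52: personal services → 6.75% → £1.3851
Basic car wash £12.55: personal services → 6.75% → £0.847125
Blazer £72.11: clothing & footwear → 0% → £0.00
Winter coat £120.18: clothing & footwear → 0% → £0.00
T-shirt £18.42: clothing & footwear → 0% → £0.00
Nightstand £84.47: home furniture → 3.25% → £2.745275
Salad bar box £12.96: prepared food, buyer-exempt → 0% → £0.00
Scented candle £24.43: general merchandise → 9.25% → £2.259775
Unrounded tax sum = £14.7635 → £14.76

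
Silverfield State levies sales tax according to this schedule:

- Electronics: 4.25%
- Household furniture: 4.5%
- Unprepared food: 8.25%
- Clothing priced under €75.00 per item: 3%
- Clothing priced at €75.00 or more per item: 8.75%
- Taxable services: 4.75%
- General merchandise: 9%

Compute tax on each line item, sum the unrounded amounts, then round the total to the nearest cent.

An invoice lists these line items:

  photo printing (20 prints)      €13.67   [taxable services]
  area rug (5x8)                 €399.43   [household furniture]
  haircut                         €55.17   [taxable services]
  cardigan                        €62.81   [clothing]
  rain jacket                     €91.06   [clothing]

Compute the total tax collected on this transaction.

Photo printing (20 prints) €13.67: taxable services → 4.75% → €0.649325
Area rug (5x8) €399.43: household furniture → 4.5% → €17.97435
Haircut €55.17: taxable services → 4.75% → €2.620575
Cardigan €62.81: clothing, under €75.00 → 3% → €1.8843
Rain jacket €91.06: clothing, €75.00 or more → 8.75% → €7.96775
Unrounded tax sum = €31.0963 → €31.10

€31.10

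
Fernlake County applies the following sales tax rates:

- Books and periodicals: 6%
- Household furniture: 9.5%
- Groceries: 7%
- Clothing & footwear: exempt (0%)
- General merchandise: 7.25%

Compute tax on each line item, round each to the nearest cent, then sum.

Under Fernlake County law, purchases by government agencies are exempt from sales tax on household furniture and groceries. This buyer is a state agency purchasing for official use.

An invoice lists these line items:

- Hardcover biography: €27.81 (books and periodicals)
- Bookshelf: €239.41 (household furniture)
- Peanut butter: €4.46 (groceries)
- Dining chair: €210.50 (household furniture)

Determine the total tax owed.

€1.67

Hardcover biography €27.81: books and periodicals → 6% → €1.67
Bookshelf €239.41: household furniture, buyer-exempt → 0% → €0.00
Peanut butter €4.46: groceries, buyer-exempt → 0% → €0.00
Dining chair €210.50: household furniture, buyer-exempt → 0% → €0.00
Total tax = €1.67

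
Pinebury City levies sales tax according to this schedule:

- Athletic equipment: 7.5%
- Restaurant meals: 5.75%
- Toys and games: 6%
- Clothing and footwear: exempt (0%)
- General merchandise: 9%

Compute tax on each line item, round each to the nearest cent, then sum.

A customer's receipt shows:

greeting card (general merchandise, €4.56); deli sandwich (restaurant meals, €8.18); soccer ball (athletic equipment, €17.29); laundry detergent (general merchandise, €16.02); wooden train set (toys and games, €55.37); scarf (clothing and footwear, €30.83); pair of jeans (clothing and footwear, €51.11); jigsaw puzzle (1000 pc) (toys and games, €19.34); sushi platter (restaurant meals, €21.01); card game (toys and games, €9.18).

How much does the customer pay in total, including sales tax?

€242.75

Greeting card €4.56: general merchandise → 9% → €0.41
Deli sandwich €8.18: restaurant meals → 5.75% → €0.47
Soccer ball €17.29: athletic equipment → 7.5% → €1.30
Laundry detergent €16.02: general merchandise → 9% → €1.44
Wooden train set €55.37: toys and games → 6% → €3.32
Scarf €30.83: clothing and footwear → 0% → €0.00
Pair of jeans €51.11: clothing and footwear → 0% → €0.00
Jigsaw puzzle (1000 pc) €19.34: toys and games → 6% → €1.16
Sushi platter €21.01: restaurant meals → 5.75% → €1.21
Card game €9.18: toys and games → 6% → €0.55
Subtotal = €232.89; tax = €9.86; total due = €242.75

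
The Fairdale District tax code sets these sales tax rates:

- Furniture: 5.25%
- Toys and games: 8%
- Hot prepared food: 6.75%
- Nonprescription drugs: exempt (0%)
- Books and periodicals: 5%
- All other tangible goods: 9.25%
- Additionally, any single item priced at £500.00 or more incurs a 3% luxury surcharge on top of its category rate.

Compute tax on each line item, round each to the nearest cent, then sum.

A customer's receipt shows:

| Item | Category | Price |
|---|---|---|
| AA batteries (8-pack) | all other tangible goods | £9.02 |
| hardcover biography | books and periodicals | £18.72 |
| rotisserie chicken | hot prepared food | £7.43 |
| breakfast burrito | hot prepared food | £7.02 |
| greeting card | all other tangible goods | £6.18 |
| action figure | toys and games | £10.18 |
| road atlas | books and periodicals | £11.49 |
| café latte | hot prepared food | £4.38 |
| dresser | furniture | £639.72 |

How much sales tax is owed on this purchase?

£57.77

AA batteries (8-pack) £9.02: all other tangible goods → 9.25% → £0.83
Hardcover biography £18.72: books and periodicals → 5% → £0.94
Rotisserie chicken £7.43: hot prepared food → 6.75% → £0.50
Breakfast burrito £7.02: hot prepared food → 6.75% → £0.47
Greeting card £6.18: all other tangible goods → 9.25% → £0.57
Action figure £10.18: toys and games → 8% → £0.81
Road atlas £11.49: books and periodicals → 5% → £0.57
Café latte £4.38: hot prepared food → 6.75% → £0.30
Dresser £639.72: furniture → 5.25% + 3% surcharge = 8.25% → £52.78
Total tax = £0.83 + £0.94 + £0.50 + £0.47 + £0.57 + £0.81 + £0.57 + £0.30 + £52.78 = £57.77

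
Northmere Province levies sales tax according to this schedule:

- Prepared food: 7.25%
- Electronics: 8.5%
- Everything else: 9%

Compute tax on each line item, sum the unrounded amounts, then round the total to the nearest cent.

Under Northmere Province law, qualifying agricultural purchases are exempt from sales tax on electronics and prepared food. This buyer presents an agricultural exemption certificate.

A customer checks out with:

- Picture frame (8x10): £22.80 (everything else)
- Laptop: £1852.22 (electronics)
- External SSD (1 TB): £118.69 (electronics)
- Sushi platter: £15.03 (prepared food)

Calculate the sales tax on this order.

£2.05

Picture frame (8x10) £22.80: everything else → 9% → £2.052
Laptop £1852.22: electronics, buyer-exempt → 0% → £0.00
External SSD (1 TB) £118.69: electronics, buyer-exempt → 0% → £0.00
Sushi platter £15.03: prepared food, buyer-exempt → 0% → £0.00
Unrounded tax sum = £2.052 → £2.05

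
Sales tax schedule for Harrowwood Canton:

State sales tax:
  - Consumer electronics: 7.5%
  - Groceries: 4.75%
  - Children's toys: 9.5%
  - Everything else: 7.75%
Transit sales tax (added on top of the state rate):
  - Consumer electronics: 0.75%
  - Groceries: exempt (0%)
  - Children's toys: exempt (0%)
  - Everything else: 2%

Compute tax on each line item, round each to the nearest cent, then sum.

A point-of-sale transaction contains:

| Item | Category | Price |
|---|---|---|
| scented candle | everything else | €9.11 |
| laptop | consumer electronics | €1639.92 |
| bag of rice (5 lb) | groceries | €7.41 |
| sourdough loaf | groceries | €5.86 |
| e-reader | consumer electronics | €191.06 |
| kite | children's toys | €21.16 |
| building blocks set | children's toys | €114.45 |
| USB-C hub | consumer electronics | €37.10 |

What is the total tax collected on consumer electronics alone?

Laptop €1639.92: consumer electronics → 7.5% + 0.75% transit = 8.25% → €135.29
E-reader €191.06: consumer electronics → 7.5% + 0.75% transit = 8.25% → €15.76
USB-C hub €37.10: consumer electronics → 7.5% + 0.75% transit = 8.25% → €3.06
Tax on consumer electronics = €135.29 + €15.76 + €3.06 = €154.11

€154.11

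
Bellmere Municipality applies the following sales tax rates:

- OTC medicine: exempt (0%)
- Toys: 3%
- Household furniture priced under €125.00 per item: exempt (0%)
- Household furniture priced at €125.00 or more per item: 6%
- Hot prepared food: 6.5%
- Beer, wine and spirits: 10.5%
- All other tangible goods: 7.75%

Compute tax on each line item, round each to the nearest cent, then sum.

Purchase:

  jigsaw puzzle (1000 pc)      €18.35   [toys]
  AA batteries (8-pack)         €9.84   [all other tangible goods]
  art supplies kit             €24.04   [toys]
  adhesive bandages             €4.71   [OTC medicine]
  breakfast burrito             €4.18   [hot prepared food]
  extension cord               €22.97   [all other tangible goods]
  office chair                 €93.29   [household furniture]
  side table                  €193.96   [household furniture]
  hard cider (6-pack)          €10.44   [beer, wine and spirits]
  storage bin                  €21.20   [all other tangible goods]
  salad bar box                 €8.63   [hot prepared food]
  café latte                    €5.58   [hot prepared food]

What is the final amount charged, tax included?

€436.57

Jigsaw puzzle (1000 pc) €18.35: toys → 3% → €0.55
AA batteries (8-pack) €9.84: all other tangible goods → 7.75% → €0.76
Art supplies kit €24.04: toys → 3% → €0.72
Adhesive bandages €4.71: OTC medicine → 0% → €0.00
Breakfast burrito €4.18: hot prepared food → 6.5% → €0.27
Extension cord €22.97: all other tangible goods → 7.75% → €1.78
Office chair €93.29: household furniture, under €125.00 → 0% → €0.00
Side table €193.96: household furniture, €125.00 or more → 6% → €11.64
Hard cider (6-pack) €10.44: beer, wine and spirits → 10.5% → €1.10
Storage bin €21.20: all other tangible goods → 7.75% → €1.64
Salad bar box €8.63: hot prepared food → 6.5% → €0.56
Café latte €5.58: hot prepared food → 6.5% → €0.36
Subtotal = €417.19; tax = €19.38; total due = €436.57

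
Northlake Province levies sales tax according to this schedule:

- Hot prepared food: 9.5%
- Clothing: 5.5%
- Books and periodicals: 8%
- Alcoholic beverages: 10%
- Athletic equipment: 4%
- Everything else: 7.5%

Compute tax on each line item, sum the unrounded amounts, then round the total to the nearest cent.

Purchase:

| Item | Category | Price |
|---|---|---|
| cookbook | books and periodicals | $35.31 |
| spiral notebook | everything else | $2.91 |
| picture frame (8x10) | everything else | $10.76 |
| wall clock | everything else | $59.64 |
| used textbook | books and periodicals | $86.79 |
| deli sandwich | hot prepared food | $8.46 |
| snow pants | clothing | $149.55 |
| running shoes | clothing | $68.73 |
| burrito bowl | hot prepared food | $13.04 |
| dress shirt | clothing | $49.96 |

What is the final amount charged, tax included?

$517.21

Cookbook $35.31: books and periodicals → 8% → $2.8248
Spiral notebook $2.91: everything else → 7.5% → $0.21825
Picture frame (8x10) $10.76: everything else → 7.5% → $0.807
Wall clock $59.64: everything else → 7.5% → $4.473
Used textbook $86.79: books and periodicals → 8% → $6.9432
Deli sandwich $8.46: hot prepared food → 9.5% → $0.8037
Snow pants $149.55: clothing → 5.5% → $8.22525
Running shoes $68.73: clothing → 5.5% → $3.78015
Burrito bowl $13.04: hot prepared food → 9.5% → $1.2388
Dress shirt $49.96: clothing → 5.5% → $2.7478
Subtotal = $485.15; unrounded tax = $32.06195 → $32.06; total due = $517.21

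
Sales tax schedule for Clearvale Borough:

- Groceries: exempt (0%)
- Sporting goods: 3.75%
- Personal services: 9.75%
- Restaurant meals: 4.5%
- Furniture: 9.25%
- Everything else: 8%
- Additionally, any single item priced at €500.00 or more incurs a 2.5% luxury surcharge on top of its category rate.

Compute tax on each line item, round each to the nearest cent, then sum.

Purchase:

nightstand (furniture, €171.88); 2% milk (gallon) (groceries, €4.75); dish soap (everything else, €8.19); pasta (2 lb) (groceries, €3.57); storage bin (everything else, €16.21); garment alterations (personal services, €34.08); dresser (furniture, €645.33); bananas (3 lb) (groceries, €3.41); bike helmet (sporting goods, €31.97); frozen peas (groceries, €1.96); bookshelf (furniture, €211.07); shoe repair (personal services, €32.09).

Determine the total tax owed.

€120.86

Nightstand €171.88: furniture → 9.25% → €15.90
2% milk (gallon) €4.75: groceries → 0% → €0.00
Dish soap €8.19: everything else → 8% → €0.66
Pasta (2 lb) €3.57: groceries → 0% → €0.00
Storage bin €16.21: everything else → 8% → €1.30
Garment alterations €34.08: personal services → 9.75% → €3.32
Dresser €645.33: furniture → 9.25% + 2.5% surcharge = 11.75% → €75.83
Bananas (3 lb) €3.41: groceries → 0% → €0.00
Bike helmet €31.97: sporting goods → 3.75% → €1.20
Frozen peas €1.96: groceries → 0% → €0.00
Bookshelf €211.07: furniture → 9.25% → €19.52
Shoe repair €32.09: personal services → 9.75% → €3.13
Total tax = €15.90 + €0.66 + €1.30 + €3.32 + €75.83 + €1.20 + €19.52 + €3.13 = €120.86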